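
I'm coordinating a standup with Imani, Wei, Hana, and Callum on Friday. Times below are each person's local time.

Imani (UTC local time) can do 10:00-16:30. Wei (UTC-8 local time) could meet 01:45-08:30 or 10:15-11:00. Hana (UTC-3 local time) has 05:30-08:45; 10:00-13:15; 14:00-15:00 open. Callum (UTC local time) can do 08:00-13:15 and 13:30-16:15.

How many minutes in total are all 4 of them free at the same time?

285

Imani in UTC: 10:00-16:30.
Wei in UTC: 09:45-16:30, 18:15-19:00 (add 8h to convert from UTC-8).
Hana in UTC: 08:30-11:45, 13:00-16:15, 17:00-18:00 (add 3h to convert from UTC-3).
Callum in UTC: 08:00-13:15, 13:30-16:15.
Imani ∩ Wei: 10:00-16:30.
Imani ∩ Wei ∩ Hana: 10:00-11:45, 13:00-16:15.
Imani ∩ Wei ∩ Hana ∩ Callum: 10:00-11:45, 13:00-13:15, 13:30-16:15.
Summing the common windows: 105 + 15 + 165 = 285 minutes.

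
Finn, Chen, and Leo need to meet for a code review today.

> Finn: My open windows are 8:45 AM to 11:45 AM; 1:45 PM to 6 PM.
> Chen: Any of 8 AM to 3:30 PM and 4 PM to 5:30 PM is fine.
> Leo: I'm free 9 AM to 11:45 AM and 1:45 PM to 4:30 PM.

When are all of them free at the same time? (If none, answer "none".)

Finn ∩ Chen: 08:45-11:45, 13:45-15:30, 16:00-17:30.
Finn ∩ Chen ∩ Leo: 09:00-11:45, 13:45-15:30, 16:00-16:30.

09:00-11:45, 13:45-15:30, 16:00-16:30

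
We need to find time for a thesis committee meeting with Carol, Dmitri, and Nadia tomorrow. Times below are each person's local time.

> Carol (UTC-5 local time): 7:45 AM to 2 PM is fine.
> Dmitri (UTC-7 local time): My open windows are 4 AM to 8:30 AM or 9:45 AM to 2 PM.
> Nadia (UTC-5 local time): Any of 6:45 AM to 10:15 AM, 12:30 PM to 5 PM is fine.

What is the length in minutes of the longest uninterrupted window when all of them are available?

150

Carol in UTC: 12:45-19:00 (add 5h to convert from UTC-5).
Dmitri in UTC: 11:00-15:30, 16:45-21:00 (add 7h to convert from UTC-7).
Nadia in UTC: 11:45-15:15, 17:30-22:00 (add 5h to convert from UTC-5).
Carol ∩ Dmitri: 12:45-15:30, 16:45-19:00.
Carol ∩ Dmitri ∩ Nadia: 12:45-15:15, 17:30-19:00.
The longest is 12:45-15:15 at 150 minutes.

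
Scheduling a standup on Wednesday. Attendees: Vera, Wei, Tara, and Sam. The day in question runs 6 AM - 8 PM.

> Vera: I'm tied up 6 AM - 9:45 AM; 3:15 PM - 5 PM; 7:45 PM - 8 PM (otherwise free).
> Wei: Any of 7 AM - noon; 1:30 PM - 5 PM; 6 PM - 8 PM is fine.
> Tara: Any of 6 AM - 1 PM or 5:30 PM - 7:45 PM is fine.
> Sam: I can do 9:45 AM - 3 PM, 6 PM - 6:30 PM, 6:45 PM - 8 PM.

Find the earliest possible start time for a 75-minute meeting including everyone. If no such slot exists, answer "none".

09:45

Vera free: 09:45-15:15, 17:00-19:45 (invert busy blocks within the working day).
Wei free: 07:00-12:00, 13:30-17:00, 18:00-20:00.
Tara free: 06:00-13:00, 17:30-19:45.
Sam free: 09:45-15:00, 18:00-18:30, 18:45-20:00.
Vera ∩ Wei: 09:45-12:00, 13:30-15:15, 18:00-19:45.
Vera ∩ Wei ∩ Tara: 09:45-12:00, 18:00-19:45.
Vera ∩ Wei ∩ Tara ∩ Sam: 09:45-12:00, 18:00-18:30, 18:45-19:45.
Those are the intersection windows.
The first common window of at least 75 minutes is 09:45-12:00, so the earliest start is 09:45.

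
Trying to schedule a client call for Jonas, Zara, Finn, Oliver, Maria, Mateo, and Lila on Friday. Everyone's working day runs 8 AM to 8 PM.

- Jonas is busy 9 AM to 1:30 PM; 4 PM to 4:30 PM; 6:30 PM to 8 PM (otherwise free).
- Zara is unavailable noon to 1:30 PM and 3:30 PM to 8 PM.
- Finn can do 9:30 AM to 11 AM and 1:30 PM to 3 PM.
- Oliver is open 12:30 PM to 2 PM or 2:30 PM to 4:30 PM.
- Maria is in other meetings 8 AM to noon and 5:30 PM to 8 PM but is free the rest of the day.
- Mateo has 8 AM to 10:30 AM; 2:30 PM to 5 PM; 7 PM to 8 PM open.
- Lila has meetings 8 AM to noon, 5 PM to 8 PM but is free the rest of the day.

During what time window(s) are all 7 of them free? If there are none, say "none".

Jonas free: 08:00-09:00, 13:30-16:00, 16:30-18:30 (invert busy blocks within the working day).
Zara free: 08:00-12:00, 13:30-15:30 (invert busy blocks within the working day).
Finn free: 09:30-11:00, 13:30-15:00.
Oliver free: 12:30-14:00, 14:30-16:30.
Maria free: 12:00-17:30 (invert busy blocks within the working day).
Mateo free: 08:00-10:30, 14:30-17:00, 19:00-20:00.
Lila free: 12:00-17:00 (invert busy blocks within the working day).
Jonas ∩ Zara: 08:00-09:00, 13:30-15:30.
Jonas ∩ Zara ∩ Finn: 13:30-15:00.
Jonas ∩ Zara ∩ Finn ∩ Oliver: 13:30-14:00, 14:30-15:00.
Jonas ∩ Zara ∩ Finn ∩ Oliver ∩ Maria: 13:30-14:00, 14:30-15:00.
Jonas ∩ Zara ∩ Finn ∩ Oliver ∩ Maria ∩ Mateo: 14:30-15:00.
Jonas ∩ Zara ∩ Finn ∩ Oliver ∩ Maria ∩ Mateo ∩ Lila: 14:30-15:00.

14:30-15:00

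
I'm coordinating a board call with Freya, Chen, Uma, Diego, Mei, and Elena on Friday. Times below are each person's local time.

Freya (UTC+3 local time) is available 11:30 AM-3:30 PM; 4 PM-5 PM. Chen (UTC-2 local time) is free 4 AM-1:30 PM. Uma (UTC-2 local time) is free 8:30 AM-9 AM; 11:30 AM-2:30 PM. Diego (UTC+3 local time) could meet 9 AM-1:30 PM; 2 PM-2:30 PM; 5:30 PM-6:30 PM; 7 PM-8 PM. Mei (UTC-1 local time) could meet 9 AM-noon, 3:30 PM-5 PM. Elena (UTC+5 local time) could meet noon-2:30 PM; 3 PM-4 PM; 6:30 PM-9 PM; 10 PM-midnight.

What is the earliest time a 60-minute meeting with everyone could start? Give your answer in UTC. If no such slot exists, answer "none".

Freya in UTC: 08:30-12:30, 13:00-14:00 (subtract 3h to convert from UTC+3).
Chen in UTC: 06:00-15:30 (add 2h to convert from UTC-2).
Uma in UTC: 10:30-11:00, 13:30-16:30 (add 2h to convert from UTC-2).
Diego in UTC: 06:00-10:30, 11:00-11:30, 14:30-15:30, 16:00-17:00 (subtract 3h to convert from UTC+3).
Mei in UTC: 10:00-13:00, 16:30-18:00 (add 1h to convert from UTC-1).
Elena in UTC: 07:00-09:30, 10:00-11:00, 13:30-16:00, 17:00-19:00 (subtract 5h to convert from UTC+5).
Freya ∩ Chen: 08:30-12:30, 13:00-14:00.
Freya ∩ Chen ∩ Uma: 10:30-11:00, 13:30-14:00.
Freya ∩ Chen ∩ Uma ∩ Diego: ∅.
Freya ∩ Chen ∩ Uma ∩ Diego ∩ Mei: ∅.
Freya ∩ Chen ∩ Uma ∩ Diego ∩ Mei ∩ Elena: ∅.
There is no time when everyone is free.
No common window is at least 60 minutes long.

none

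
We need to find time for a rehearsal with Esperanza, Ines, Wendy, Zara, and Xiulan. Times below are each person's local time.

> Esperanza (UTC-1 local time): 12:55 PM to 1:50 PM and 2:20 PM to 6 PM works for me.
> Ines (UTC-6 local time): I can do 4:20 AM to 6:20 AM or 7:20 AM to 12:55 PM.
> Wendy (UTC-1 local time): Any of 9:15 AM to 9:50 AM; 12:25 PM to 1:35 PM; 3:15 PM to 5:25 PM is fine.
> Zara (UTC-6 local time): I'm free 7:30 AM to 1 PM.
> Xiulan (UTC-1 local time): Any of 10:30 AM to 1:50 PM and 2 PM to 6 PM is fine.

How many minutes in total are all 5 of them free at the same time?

170

Esperanza in UTC: 13:55-14:50, 15:20-19:00 (add 1h to convert from UTC-1).
Ines in UTC: 10:20-12:20, 13:20-18:55 (add 6h to convert from UTC-6).
Wendy in UTC: 10:15-10:50, 13:25-14:35, 16:15-18:25 (add 1h to convert from UTC-1).
Zara in UTC: 13:30-19:00 (add 6h to convert from UTC-6).
Xiulan in UTC: 11:30-14:50, 15:00-19:00 (add 1h to convert from UTC-1).
Esperanza ∩ Ines: 13:55-14:50, 15:20-18:55.
Esperanza ∩ Ines ∩ Wendy: 13:55-14:35, 16:15-18:25.
Esperanza ∩ Ines ∩ Wendy ∩ Zara: 13:55-14:35, 16:15-18:25.
Esperanza ∩ Ines ∩ Wendy ∩ Zara ∩ Xiulan: 13:55-14:35, 16:15-18:25.
Summing the common windows: 40 + 130 = 170 minutes.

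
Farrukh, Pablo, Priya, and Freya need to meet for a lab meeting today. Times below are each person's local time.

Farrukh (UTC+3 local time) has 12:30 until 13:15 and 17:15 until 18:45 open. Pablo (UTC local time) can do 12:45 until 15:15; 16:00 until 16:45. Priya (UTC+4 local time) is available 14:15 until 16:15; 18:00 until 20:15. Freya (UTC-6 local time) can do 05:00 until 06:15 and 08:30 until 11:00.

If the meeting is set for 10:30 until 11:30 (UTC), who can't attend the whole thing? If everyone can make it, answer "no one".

Farrukh, Freya, Pablo

Farrukh in UTC: 09:30-10:15, 14:15-15:45 (subtract 3h to convert from UTC+3).
Pablo in UTC: 12:45-15:15, 16:00-16:45.
Priya in UTC: 10:15-12:15, 14:00-16:15 (subtract 4h to convert from UTC+4).
Freya in UTC: 11:00-12:15, 14:30-17:00 (add 6h to convert from UTC-6).
Farrukh: not fully free for 10:30-11:30. Pablo: not fully free for 10:30-11:30. Priya: free for 10:30-11:30. Freya: not fully free for 10:30-11:30.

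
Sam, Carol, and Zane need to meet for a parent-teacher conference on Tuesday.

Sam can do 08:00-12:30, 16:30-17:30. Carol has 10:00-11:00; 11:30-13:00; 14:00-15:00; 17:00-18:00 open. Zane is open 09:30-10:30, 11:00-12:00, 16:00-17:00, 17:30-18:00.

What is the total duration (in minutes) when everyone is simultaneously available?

60

Sam ∩ Carol: 10:00-11:00, 11:30-12:30, 17:00-17:30.
Sam ∩ Carol ∩ Zane: 10:00-10:30, 11:30-12:00.
Summing the common windows: 30 + 30 = 60 minutes.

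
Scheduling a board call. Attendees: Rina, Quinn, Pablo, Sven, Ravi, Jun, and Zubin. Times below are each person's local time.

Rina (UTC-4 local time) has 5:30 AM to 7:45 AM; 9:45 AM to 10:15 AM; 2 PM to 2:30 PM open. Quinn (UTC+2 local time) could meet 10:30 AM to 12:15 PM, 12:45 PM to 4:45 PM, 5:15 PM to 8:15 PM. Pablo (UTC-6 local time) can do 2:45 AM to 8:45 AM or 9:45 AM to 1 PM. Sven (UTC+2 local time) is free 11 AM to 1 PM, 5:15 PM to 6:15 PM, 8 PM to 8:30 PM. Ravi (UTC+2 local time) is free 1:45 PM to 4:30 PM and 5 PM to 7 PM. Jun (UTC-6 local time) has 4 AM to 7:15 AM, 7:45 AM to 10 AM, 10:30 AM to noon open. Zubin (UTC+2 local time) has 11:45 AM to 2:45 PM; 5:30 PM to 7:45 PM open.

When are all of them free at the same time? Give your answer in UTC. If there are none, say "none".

Rina in UTC: 09:30-11:45, 13:45-14:15, 18:00-18:30 (add 4h to convert from UTC-4).
Quinn in UTC: 08:30-10:15, 10:45-14:45, 15:15-18:15 (subtract 2h to convert from UTC+2).
Pablo in UTC: 08:45-14:45, 15:45-19:00 (add 6h to convert from UTC-6).
Sven in UTC: 09:00-11:00, 15:15-16:15, 18:00-18:30 (subtract 2h to convert from UTC+2).
Ravi in UTC: 11:45-14:30, 15:00-17:00 (subtract 2h to convert from UTC+2).
Jun in UTC: 10:00-13:15, 13:45-16:00, 16:30-18:00 (add 6h to convert from UTC-6).
Zubin in UTC: 09:45-12:45, 15:30-17:45 (subtract 2h to convert from UTC+2).
Rina ∩ Quinn: 09:30-10:15, 10:45-11:45, 13:45-14:15, 18:00-18:15.
Rina ∩ Quinn ∩ Pablo: 09:30-10:15, 10:45-11:45, 13:45-14:15, 18:00-18:15.
Rina ∩ Quinn ∩ Pablo ∩ Sven: 09:30-10:15, 10:45-11:00, 18:00-18:15.
Rina ∩ Quinn ∩ Pablo ∩ Sven ∩ Ravi: ∅.
Rina ∩ Quinn ∩ Pablo ∩ Sven ∩ Ravi ∩ Jun: ∅.
Rina ∩ Quinn ∩ Pablo ∩ Sven ∩ Ravi ∩ Jun ∩ Zubin: ∅.
There is no time when everyone is free.

none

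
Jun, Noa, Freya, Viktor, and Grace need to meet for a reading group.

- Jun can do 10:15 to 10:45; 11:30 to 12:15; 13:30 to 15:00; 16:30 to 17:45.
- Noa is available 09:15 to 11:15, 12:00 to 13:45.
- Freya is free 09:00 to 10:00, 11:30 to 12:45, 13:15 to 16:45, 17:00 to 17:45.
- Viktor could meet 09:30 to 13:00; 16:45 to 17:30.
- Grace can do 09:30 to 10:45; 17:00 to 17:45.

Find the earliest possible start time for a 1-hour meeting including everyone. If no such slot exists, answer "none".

Jun ∩ Noa: 10:15-10:45, 12:00-12:15, 13:30-13:45.
Jun ∩ Noa ∩ Freya: 12:00-12:15, 13:30-13:45.
Jun ∩ Noa ∩ Freya ∩ Viktor: 12:00-12:15.
Jun ∩ Noa ∩ Freya ∩ Viktor ∩ Grace: ∅.
There is no time when everyone is free.
No common window is at least 60 minutes long.

none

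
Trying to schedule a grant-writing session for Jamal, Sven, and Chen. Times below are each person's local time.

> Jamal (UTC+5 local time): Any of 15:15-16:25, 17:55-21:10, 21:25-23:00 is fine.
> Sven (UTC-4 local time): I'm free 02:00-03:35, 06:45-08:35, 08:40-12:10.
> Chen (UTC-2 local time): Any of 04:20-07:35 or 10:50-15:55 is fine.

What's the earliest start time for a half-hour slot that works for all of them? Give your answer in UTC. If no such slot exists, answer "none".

12:55

Jamal in UTC: 10:15-11:25, 12:55-16:10, 16:25-18:00 (subtract 5h to convert from UTC+5).
Sven in UTC: 06:00-07:35, 10:45-12:35, 12:40-16:10 (add 4h to convert from UTC-4).
Chen in UTC: 06:20-09:35, 12:50-17:55 (add 2h to convert from UTC-2).
Jamal ∩ Sven: 10:45-11:25, 12:55-16:10.
Jamal ∩ Sven ∩ Chen: 12:55-16:10.
Those are the intersection windows.
The first common window of at least 30 minutes is 12:55-16:10, so the earliest start is 12:55.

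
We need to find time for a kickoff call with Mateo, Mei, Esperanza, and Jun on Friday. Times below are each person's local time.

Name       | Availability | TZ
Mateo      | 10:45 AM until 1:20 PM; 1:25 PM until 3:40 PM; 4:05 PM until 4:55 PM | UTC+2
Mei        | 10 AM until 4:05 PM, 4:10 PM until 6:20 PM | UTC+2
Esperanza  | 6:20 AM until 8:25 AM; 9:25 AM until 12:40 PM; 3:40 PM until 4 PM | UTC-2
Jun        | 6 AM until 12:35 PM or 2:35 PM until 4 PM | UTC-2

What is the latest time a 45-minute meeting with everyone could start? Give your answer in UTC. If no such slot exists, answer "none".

12:55

Mateo in UTC: 08:45-11:20, 11:25-13:40, 14:05-14:55 (subtract 2h to convert from UTC+2).
Mei in UTC: 08:00-14:05, 14:10-16:20 (subtract 2h to convert from UTC+2).
Esperanza in UTC: 08:20-10:25, 11:25-14:40, 17:40-18:00 (add 2h to convert from UTC-2).
Jun in UTC: 08:00-14:35, 16:35-18:00 (add 2h to convert from UTC-2).
Mateo ∩ Mei: 08:45-11:20, 11:25-13:40, 14:10-14:55.
Mateo ∩ Mei ∩ Esperanza: 08:45-10:25, 11:25-13:40, 14:10-14:40.
Mateo ∩ Mei ∩ Esperanza ∩ Jun: 08:45-10:25, 11:25-13:40, 14:10-14:35.
Those are the intersection windows.
The last common window of at least 45 minutes is 11:25-13:40; a 45-minute meeting can start as late as 12:55 and still end by 13:40.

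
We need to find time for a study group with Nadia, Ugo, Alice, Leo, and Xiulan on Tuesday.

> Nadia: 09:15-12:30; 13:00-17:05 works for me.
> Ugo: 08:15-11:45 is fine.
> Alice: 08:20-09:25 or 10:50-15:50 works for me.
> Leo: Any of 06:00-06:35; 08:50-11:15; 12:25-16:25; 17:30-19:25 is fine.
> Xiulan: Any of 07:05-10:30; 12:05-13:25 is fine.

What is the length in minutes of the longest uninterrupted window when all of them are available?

Nadia ∩ Ugo: 09:15-11:45.
Nadia ∩ Ugo ∩ Alice: 09:15-09:25, 10:50-11:45.
Nadia ∩ Ugo ∩ Alice ∩ Leo: 09:15-09:25, 10:50-11:15.
Nadia ∩ Ugo ∩ Alice ∩ Leo ∩ Xiulan: 09:15-09:25.
The longest is 09:15-09:25 at 10 minutes.

10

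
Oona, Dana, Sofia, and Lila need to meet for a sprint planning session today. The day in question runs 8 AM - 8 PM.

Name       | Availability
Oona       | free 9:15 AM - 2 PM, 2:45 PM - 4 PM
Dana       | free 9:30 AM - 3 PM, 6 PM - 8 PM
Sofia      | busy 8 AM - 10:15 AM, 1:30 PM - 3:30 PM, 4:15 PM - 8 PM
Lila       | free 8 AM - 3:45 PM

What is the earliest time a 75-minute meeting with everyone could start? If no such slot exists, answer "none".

10:15

Oona free: 09:15-14:00, 14:45-16:00.
Dana free: 09:30-15:00, 18:00-20:00.
Sofia free: 10:15-13:30, 15:30-16:15 (invert busy blocks within the working day).
Lila free: 08:00-15:45.
Oona ∩ Dana: 09:30-14:00, 14:45-15:00.
Oona ∩ Dana ∩ Sofia: 10:15-13:30.
Oona ∩ Dana ∩ Sofia ∩ Lila: 10:15-13:30.
Those are the intersection windows.
The first common window of at least 75 minutes is 10:15-13:30, so the earliest start is 10:15.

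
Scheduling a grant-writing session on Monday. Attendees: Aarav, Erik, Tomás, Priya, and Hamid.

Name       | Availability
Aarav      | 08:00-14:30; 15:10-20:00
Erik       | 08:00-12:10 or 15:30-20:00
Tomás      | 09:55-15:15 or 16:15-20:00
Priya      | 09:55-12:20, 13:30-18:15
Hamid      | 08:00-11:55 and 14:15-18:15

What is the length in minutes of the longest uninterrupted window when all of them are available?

120

Aarav ∩ Erik: 08:00-12:10, 15:30-20:00.
Aarav ∩ Erik ∩ Tomás: 09:55-12:10, 16:15-20:00.
Aarav ∩ Erik ∩ Tomás ∩ Priya: 09:55-12:10, 16:15-18:15.
Aarav ∩ Erik ∩ Tomás ∩ Priya ∩ Hamid: 09:55-11:55, 16:15-18:15.
So the common availability across everyone is 09:55-11:55, 16:15-18:15.
The longest is 09:55-11:55 at 120 minutes.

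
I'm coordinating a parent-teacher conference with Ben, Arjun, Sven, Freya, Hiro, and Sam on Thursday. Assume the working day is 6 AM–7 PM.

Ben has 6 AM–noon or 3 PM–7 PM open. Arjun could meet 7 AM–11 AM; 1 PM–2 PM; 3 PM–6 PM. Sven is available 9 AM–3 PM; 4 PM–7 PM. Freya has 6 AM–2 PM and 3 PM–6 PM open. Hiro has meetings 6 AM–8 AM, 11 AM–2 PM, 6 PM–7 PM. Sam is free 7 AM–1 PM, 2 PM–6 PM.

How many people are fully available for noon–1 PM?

3

Ben free: 06:00-12:00, 15:00-19:00.
Arjun free: 07:00-11:00, 13:00-14:00, 15:00-18:00.
Sven free: 09:00-15:00, 16:00-19:00.
Freya free: 06:00-14:00, 15:00-18:00.
Hiro free: 08:00-11:00, 14:00-18:00 (invert busy blocks within the working day).
Sam free: 07:00-13:00, 14:00-18:00.
Sven, Freya, and Sam can make the full 12:00-13:00 slot — that's 3.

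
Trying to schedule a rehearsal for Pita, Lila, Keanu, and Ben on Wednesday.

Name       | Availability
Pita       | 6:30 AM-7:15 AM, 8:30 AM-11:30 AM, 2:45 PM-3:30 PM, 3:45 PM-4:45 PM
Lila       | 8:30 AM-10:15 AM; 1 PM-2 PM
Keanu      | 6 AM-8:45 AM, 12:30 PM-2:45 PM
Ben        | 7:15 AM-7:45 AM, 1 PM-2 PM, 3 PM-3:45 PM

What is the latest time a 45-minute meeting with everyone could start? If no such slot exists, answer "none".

none

Pita ∩ Lila: 08:30-10:15.
Pita ∩ Lila ∩ Keanu: 08:30-08:45.
Pita ∩ Lila ∩ Keanu ∩ Ben: ∅.
There is no time when everyone is free.
No common window is at least 45 minutes long.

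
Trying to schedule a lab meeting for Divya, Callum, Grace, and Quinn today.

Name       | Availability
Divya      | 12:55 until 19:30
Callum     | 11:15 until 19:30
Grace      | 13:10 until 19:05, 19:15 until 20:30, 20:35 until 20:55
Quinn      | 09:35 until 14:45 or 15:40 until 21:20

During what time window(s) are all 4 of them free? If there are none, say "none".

13:10-14:45, 15:40-19:05, 19:15-19:30

Divya ∩ Callum: 12:55-19:30.
Divya ∩ Callum ∩ Grace: 13:10-19:05, 19:15-19:30.
Divya ∩ Callum ∩ Grace ∩ Quinn: 13:10-14:45, 15:40-19:05, 19:15-19:30.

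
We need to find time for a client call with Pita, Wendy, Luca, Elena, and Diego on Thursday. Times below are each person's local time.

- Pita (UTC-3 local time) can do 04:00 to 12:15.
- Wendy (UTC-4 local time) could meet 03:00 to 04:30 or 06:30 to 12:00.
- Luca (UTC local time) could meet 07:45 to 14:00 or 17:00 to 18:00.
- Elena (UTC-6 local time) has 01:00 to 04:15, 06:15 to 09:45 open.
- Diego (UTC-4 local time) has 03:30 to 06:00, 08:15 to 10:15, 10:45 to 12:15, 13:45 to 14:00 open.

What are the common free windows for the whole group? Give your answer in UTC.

Pita in UTC: 07:00-15:15 (add 3h to convert from UTC-3).
Wendy in UTC: 07:00-08:30, 10:30-16:00 (add 4h to convert from UTC-4).
Luca in UTC: 07:45-14:00, 17:00-18:00.
Elena in UTC: 07:00-10:15, 12:15-15:45 (add 6h to convert from UTC-6).
Diego in UTC: 07:30-10:00, 12:15-14:15, 14:45-16:15, 17:45-18:00 (add 4h to convert from UTC-4).
Pita ∩ Wendy: 07:00-08:30, 10:30-15:15.
Pita ∩ Wendy ∩ Luca: 07:45-08:30, 10:30-14:00.
Pita ∩ Wendy ∩ Luca ∩ Elena: 07:45-08:30, 12:15-14:00.
Pita ∩ Wendy ∩ Luca ∩ Elena ∩ Diego: 07:45-08:30, 12:15-14:00.
Those are the intersection windows.

07:45-08:30, 12:15-14:00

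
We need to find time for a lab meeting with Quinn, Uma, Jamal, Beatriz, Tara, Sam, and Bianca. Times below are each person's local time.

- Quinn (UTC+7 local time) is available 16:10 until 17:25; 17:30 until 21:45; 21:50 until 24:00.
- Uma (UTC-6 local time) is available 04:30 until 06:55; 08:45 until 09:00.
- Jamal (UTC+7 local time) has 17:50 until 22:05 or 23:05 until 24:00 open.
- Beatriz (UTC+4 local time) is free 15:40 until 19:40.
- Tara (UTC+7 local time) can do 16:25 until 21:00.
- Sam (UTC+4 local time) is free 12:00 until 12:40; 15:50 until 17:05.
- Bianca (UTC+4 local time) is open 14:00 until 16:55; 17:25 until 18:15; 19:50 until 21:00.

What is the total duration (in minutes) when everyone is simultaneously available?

65

Quinn in UTC: 09:10-10:25, 10:30-14:45, 14:50-17:00 (subtract 7h to convert from UTC+7).
Uma in UTC: 10:30-12:55, 14:45-15:00 (add 6h to convert from UTC-6).
Jamal in UTC: 10:50-15:05, 16:05-17:00 (subtract 7h to convert from UTC+7).
Beatriz in UTC: 11:40-15:40 (subtract 4h to convert from UTC+4).
Tara in UTC: 09:25-14:00 (subtract 7h to convert from UTC+7).
Sam in UTC: 08:00-08:40, 11:50-13:05 (subtract 4h to convert from UTC+4).
Bianca in UTC: 10:00-12:55, 13:25-14:15, 15:50-17:00 (subtract 4h to convert from UTC+4).
Quinn ∩ Uma: 10:30-12:55, 14:50-15:00.
Quinn ∩ Uma ∩ Jamal: 10:50-12:55, 14:50-15:00.
Quinn ∩ Uma ∩ Jamal ∩ Beatriz: 11:40-12:55, 14:50-15:00.
Quinn ∩ Uma ∩ Jamal ∩ Beatriz ∩ Tara: 11:40-12:55.
Quinn ∩ Uma ∩ Jamal ∩ Beatriz ∩ Tara ∩ Sam: 11:50-12:55.
Quinn ∩ Uma ∩ Jamal ∩ Beatriz ∩ Tara ∩ Sam ∩ Bianca: 11:50-12:55.
That's a single block of 65 minutes.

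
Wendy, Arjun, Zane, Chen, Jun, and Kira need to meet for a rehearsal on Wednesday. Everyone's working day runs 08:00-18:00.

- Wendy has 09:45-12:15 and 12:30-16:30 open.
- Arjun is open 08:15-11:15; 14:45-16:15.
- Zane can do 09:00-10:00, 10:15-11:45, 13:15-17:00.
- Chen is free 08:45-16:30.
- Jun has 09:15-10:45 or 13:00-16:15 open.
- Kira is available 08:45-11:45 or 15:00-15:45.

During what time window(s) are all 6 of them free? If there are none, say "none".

09:45-10:00, 10:15-10:45, 15:00-15:45

Wendy ∩ Arjun: 09:45-11:15, 14:45-16:15.
Wendy ∩ Arjun ∩ Zane: 09:45-10:00, 10:15-11:15, 14:45-16:15.
Wendy ∩ Arjun ∩ Zane ∩ Chen: 09:45-10:00, 10:15-11:15, 14:45-16:15.
Wendy ∩ Arjun ∩ Zane ∩ Chen ∩ Jun: 09:45-10:00, 10:15-10:45, 14:45-16:15.
Wendy ∩ Arjun ∩ Zane ∩ Chen ∩ Jun ∩ Kira: 09:45-10:00, 10:15-10:45, 15:00-15:45.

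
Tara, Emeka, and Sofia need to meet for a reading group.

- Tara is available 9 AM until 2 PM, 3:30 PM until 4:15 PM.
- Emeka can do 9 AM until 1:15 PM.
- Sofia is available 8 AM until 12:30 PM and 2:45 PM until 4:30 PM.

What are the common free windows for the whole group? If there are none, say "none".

09:00-12:30

Tara ∩ Emeka: 09:00-13:15.
Tara ∩ Emeka ∩ Sofia: 09:00-12:30.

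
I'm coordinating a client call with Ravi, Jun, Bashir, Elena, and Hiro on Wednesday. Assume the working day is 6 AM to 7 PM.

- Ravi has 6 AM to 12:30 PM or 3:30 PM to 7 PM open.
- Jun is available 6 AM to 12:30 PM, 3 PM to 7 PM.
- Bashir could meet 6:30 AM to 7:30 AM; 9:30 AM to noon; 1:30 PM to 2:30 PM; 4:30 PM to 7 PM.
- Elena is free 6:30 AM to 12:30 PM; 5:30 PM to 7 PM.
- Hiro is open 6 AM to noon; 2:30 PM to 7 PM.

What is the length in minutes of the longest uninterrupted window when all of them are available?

Ravi ∩ Jun: 06:00-12:30, 15:30-19:00.
Ravi ∩ Jun ∩ Bashir: 06:30-07:30, 09:30-12:00, 16:30-19:00.
Ravi ∩ Jun ∩ Bashir ∩ Elena: 06:30-07:30, 09:30-12:00, 17:30-19:00.
Ravi ∩ Jun ∩ Bashir ∩ Elena ∩ Hiro: 06:30-07:30, 09:30-12:00, 17:30-19:00.
The longest is 09:30-12:00 at 150 minutes.

150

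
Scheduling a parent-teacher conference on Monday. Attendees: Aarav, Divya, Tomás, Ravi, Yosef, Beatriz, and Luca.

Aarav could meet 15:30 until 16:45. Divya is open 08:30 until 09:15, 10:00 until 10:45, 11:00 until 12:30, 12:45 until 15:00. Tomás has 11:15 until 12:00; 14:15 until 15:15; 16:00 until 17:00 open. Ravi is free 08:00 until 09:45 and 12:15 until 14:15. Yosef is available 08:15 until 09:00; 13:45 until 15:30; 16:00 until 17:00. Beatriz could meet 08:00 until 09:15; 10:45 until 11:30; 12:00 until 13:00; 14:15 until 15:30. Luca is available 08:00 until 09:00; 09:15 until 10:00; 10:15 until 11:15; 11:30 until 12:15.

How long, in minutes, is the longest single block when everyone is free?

Aarav ∩ Divya: ∅.
Aarav ∩ Divya ∩ Tomás: ∅.
Aarav ∩ Divya ∩ Tomás ∩ Ravi: ∅.
Aarav ∩ Divya ∩ Tomás ∩ Ravi ∩ Yosef: ∅.
Aarav ∩ Divya ∩ Tomás ∩ Ravi ∩ Yosef ∩ Beatriz: ∅.
Aarav ∩ Divya ∩ Tomás ∩ Ravi ∩ Yosef ∩ Beatriz ∩ Luca: ∅.
There is no time when everyone is free.
No common window exists, so the longest block is 0 minutes.

0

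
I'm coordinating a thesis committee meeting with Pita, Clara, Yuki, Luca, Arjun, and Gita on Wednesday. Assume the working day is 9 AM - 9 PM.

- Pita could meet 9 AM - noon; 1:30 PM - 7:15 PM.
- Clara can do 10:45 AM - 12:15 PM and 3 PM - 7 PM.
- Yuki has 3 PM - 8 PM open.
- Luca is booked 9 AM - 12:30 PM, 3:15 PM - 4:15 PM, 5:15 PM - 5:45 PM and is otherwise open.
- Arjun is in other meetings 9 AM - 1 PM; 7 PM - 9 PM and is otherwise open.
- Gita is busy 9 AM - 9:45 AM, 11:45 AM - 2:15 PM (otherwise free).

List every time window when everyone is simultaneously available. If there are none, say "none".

15:00-15:15, 16:15-17:15, 17:45-19:00

Pita free: 09:00-12:00, 13:30-19:15.
Clara free: 10:45-12:15, 15:00-19:00.
Yuki free: 15:00-20:00.
Luca free: 12:30-15:15, 16:15-17:15, 17:45-21:00 (invert busy blocks within the working day).
Arjun free: 13:00-19:00 (invert busy blocks within the working day).
Gita free: 09:45-11:45, 14:15-21:00 (invert busy blocks within the working day).
Pita ∩ Clara: 10:45-12:00, 15:00-19:00.
Pita ∩ Clara ∩ Yuki: 15:00-19:00.
Pita ∩ Clara ∩ Yuki ∩ Luca: 15:00-15:15, 16:15-17:15, 17:45-19:00.
Pita ∩ Clara ∩ Yuki ∩ Luca ∩ Arjun: 15:00-15:15, 16:15-17:15, 17:45-19:00.
Pita ∩ Clara ∩ Yuki ∩ Luca ∩ Arjun ∩ Gita: 15:00-15:15, 16:15-17:15, 17:45-19:00.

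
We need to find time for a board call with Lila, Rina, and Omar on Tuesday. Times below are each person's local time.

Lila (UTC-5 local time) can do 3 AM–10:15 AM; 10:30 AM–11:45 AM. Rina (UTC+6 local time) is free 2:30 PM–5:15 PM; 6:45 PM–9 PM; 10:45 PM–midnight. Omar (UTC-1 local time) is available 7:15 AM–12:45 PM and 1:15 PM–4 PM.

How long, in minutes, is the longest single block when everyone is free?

165

Lila in UTC: 08:00-15:15, 15:30-16:45 (add 5h to convert from UTC-5).
Rina in UTC: 08:30-11:15, 12:45-15:00, 16:45-18:00 (subtract 6h to convert from UTC+6).
Omar in UTC: 08:15-13:45, 14:15-17:00 (add 1h to convert from UTC-1).
Lila ∩ Rina: 08:30-11:15, 12:45-15:00.
Lila ∩ Rina ∩ Omar: 08:30-11:15, 12:45-13:45, 14:15-15:00.
The longest is 08:30-11:15 at 165 minutes.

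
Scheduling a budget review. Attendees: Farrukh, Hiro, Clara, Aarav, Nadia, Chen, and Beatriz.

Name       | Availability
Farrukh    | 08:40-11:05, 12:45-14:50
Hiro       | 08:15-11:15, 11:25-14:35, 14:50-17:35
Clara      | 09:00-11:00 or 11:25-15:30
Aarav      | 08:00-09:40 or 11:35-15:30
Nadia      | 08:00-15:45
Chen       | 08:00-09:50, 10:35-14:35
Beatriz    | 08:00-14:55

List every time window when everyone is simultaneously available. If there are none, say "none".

Farrukh ∩ Hiro: 08:40-11:05, 12:45-14:35.
Farrukh ∩ Hiro ∩ Clara: 09:00-11:00, 12:45-14:35.
Farrukh ∩ Hiro ∩ Clara ∩ Aarav: 09:00-09:40, 12:45-14:35.
Farrukh ∩ Hiro ∩ Clara ∩ Aarav ∩ Nadia: 09:00-09:40, 12:45-14:35.
Farrukh ∩ Hiro ∩ Clara ∩ Aarav ∩ Nadia ∩ Chen: 09:00-09:40, 12:45-14:35.
Farrukh ∩ Hiro ∩ Clara ∩ Aarav ∩ Nadia ∩ Chen ∩ Beatriz: 09:00-09:40, 12:45-14:35.
So the common availability across everyone is 09:00-09:40, 12:45-14:35.

09:00-09:40, 12:45-14:35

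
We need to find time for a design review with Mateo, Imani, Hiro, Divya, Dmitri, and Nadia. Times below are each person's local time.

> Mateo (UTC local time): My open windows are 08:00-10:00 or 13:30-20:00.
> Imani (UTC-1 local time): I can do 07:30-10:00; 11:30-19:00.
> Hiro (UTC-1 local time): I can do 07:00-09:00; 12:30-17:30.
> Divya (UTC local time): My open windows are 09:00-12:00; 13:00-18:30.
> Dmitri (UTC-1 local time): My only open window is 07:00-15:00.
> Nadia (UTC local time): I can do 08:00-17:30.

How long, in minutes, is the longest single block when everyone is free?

Mateo in UTC: 08:00-10:00, 13:30-20:00.
Imani in UTC: 08:30-11:00, 12:30-20:00 (add 1h to convert from UTC-1).
Hiro in UTC: 08:00-10:00, 13:30-18:30 (add 1h to convert from UTC-1).
Divya in UTC: 09:00-12:00, 13:00-18:30.
Dmitri in UTC: 08:00-16:00 (add 1h to convert from UTC-1).
Nadia in UTC: 08:00-17:30.
Mateo ∩ Imani: 08:30-10:00, 13:30-20:00.
Mateo ∩ Imani ∩ Hiro: 08:30-10:00, 13:30-18:30.
Mateo ∩ Imani ∩ Hiro ∩ Divya: 09:00-10:00, 13:30-18:30.
Mateo ∩ Imani ∩ Hiro ∩ Divya ∩ Dmitri: 09:00-10:00, 13:30-16:00.
Mateo ∩ Imani ∩ Hiro ∩ Divya ∩ Dmitri ∩ Nadia: 09:00-10:00, 13:30-16:00.
The longest is 13:30-16:00 at 150 minutes.

150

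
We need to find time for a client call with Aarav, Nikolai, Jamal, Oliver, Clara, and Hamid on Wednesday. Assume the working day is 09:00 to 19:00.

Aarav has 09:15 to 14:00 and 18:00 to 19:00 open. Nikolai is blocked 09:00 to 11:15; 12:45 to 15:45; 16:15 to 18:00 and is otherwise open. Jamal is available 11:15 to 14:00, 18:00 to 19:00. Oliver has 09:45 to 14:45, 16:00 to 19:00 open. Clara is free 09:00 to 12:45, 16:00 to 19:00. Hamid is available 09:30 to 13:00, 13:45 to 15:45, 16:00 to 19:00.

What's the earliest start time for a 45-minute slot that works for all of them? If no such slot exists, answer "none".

Aarav free: 09:15-14:00, 18:00-19:00.
Nikolai free: 11:15-12:45, 15:45-16:15, 18:00-19:00 (invert busy blocks within the working day).
Jamal free: 11:15-14:00, 18:00-19:00.
Oliver free: 09:45-14:45, 16:00-19:00.
Clara free: 09:00-12:45, 16:00-19:00.
Hamid free: 09:30-13:00, 13:45-15:45, 16:00-19:00.
Aarav ∩ Nikolai: 11:15-12:45, 18:00-19:00.
Aarav ∩ Nikolai ∩ Jamal: 11:15-12:45, 18:00-19:00.
Aarav ∩ Nikolai ∩ Jamal ∩ Oliver: 11:15-12:45, 18:00-19:00.
Aarav ∩ Nikolai ∩ Jamal ∩ Oliver ∩ Clara: 11:15-12:45, 18:00-19:00.
Aarav ∩ Nikolai ∩ Jamal ∩ Oliver ∩ Clara ∩ Hamid: 11:15-12:45, 18:00-19:00.
The first common window of at least 45 minutes is 11:15-12:45, so the earliest start is 11:15.

11:15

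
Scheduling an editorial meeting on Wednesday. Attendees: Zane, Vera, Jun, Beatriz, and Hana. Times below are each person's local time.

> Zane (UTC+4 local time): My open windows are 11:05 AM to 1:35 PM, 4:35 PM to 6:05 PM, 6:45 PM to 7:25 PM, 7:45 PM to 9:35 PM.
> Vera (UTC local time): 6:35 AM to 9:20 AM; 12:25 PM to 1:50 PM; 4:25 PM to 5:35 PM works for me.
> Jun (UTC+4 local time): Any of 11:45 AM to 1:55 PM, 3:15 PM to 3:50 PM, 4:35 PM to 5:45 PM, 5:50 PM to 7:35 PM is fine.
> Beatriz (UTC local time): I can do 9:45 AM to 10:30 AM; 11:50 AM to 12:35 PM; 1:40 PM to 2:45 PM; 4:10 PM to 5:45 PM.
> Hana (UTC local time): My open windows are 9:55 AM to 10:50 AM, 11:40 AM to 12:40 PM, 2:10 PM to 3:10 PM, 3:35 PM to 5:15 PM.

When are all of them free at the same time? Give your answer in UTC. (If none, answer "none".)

none

Zane in UTC: 07:05-09:35, 12:35-14:05, 14:45-15:25, 15:45-17:35 (subtract 4h to convert from UTC+4).
Vera in UTC: 06:35-09:20, 12:25-13:50, 16:25-17:35.
Jun in UTC: 07:45-09:55, 11:15-11:50, 12:35-13:45, 13:50-15:35 (subtract 4h to convert from UTC+4).
Beatriz in UTC: 09:45-10:30, 11:50-12:35, 13:40-14:45, 16:10-17:45.
Hana in UTC: 09:55-10:50, 11:40-12:40, 14:10-15:10, 15:35-17:15.
Zane ∩ Vera: 07:05-09:20, 12:35-13:50, 16:25-17:35.
Zane ∩ Vera ∩ Jun: 07:45-09:20, 12:35-13:45.
Zane ∩ Vera ∩ Jun ∩ Beatriz: 13:40-13:45.
Zane ∩ Vera ∩ Jun ∩ Beatriz ∩ Hana: ∅.
There is no time when everyone is free.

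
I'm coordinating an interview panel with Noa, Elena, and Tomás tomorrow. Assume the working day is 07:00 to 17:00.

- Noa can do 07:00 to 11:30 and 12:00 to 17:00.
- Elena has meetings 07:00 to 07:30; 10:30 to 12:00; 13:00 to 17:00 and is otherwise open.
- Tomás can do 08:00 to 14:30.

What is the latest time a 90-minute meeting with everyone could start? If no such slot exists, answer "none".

Noa free: 07:00-11:30, 12:00-17:00.
Elena free: 07:30-10:30, 12:00-13:00 (invert busy blocks within the working day).
Tomás free: 08:00-14:30.
Noa ∩ Elena: 07:30-10:30, 12:00-13:00.
Noa ∩ Elena ∩ Tomás: 08:00-10:30, 12:00-13:00.
Those are the intersection windows.
The last common window of at least 90 minutes is 08:00-10:30; a 90-minute meeting can start as late as 09:00 and still end by 10:30.

09:00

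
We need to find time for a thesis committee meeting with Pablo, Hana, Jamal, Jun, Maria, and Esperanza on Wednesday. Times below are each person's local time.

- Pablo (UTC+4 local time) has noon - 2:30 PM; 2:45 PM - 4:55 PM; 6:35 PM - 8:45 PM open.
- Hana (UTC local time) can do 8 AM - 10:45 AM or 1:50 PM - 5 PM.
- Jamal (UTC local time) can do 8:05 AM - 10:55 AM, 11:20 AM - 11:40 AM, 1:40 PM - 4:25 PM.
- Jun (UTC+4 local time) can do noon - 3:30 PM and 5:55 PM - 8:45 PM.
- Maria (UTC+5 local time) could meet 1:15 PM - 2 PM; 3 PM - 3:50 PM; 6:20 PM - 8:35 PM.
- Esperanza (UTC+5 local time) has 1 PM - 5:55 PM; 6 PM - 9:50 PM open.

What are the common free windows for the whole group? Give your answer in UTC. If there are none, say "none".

08:15-09:00, 10:00-10:30, 14:35-15:35

Pablo in UTC: 08:00-10:30, 10:45-12:55, 14:35-16:45 (subtract 4h to convert from UTC+4).
Hana in UTC: 08:00-10:45, 13:50-17:00.
Jamal in UTC: 08:05-10:55, 11:20-11:40, 13:40-16:25.
Jun in UTC: 08:00-11:30, 13:55-16:45 (subtract 4h to convert from UTC+4).
Maria in UTC: 08:15-09:00, 10:00-10:50, 13:20-15:35 (subtract 5h to convert from UTC+5).
Esperanza in UTC: 08:00-12:55, 13:00-16:50 (subtract 5h to convert from UTC+5).
Pablo ∩ Hana: 08:00-10:30, 14:35-16:45.
Pablo ∩ Hana ∩ Jamal: 08:05-10:30, 14:35-16:25.
Pablo ∩ Hana ∩ Jamal ∩ Jun: 08:05-10:30, 14:35-16:25.
Pablo ∩ Hana ∩ Jamal ∩ Jun ∩ Maria: 08:15-09:00, 10:00-10:30, 14:35-15:35.
Pablo ∩ Hana ∩ Jamal ∩ Jun ∩ Maria ∩ Esperanza: 08:15-09:00, 10:00-10:30, 14:35-15:35.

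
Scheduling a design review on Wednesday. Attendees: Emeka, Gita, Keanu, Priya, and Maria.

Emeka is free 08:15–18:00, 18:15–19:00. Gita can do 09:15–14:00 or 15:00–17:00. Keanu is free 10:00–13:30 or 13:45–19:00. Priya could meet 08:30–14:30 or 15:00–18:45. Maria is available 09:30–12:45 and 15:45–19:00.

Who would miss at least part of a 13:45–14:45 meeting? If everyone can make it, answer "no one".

Emeka: free for 13:45-14:45. Gita: not fully free for 13:45-14:45. Keanu: free for 13:45-14:45. Priya: not fully free for 13:45-14:45. Maria: not fully free for 13:45-14:45.

Gita, Maria, Priya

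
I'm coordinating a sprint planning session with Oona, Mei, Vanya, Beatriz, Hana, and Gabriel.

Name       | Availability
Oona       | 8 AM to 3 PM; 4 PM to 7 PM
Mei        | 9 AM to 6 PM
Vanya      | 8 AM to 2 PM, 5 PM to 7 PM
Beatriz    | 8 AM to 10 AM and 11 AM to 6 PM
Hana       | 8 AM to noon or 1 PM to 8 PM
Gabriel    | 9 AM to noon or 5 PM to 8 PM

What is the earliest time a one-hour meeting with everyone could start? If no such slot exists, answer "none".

09:00

Oona ∩ Mei: 09:00-15:00, 16:00-18:00.
Oona ∩ Mei ∩ Vanya: 09:00-14:00, 17:00-18:00.
Oona ∩ Mei ∩ Vanya ∩ Beatriz: 09:00-10:00, 11:00-14:00, 17:00-18:00.
Oona ∩ Mei ∩ Vanya ∩ Beatriz ∩ Hana: 09:00-10:00, 11:00-12:00, 13:00-14:00, 17:00-18:00.
Oona ∩ Mei ∩ Vanya ∩ Beatriz ∩ Hana ∩ Gabriel: 09:00-10:00, 11:00-12:00, 17:00-18:00.
Those are the intersection windows.
The first common window of at least 60 minutes is 09:00-10:00, so the earliest start is 09:00.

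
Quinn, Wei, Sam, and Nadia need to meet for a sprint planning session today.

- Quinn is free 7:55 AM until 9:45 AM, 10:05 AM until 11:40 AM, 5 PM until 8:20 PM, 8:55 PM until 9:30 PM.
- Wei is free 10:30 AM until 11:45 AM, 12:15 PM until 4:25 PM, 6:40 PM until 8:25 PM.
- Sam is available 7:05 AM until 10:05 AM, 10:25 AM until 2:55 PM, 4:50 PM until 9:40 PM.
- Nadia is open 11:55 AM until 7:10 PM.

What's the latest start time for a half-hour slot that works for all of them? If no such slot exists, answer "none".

Quinn ∩ Wei: 10:30-11:40, 18:40-20:20.
Quinn ∩ Wei ∩ Sam: 10:30-11:40, 18:40-20:20.
Quinn ∩ Wei ∩ Sam ∩ Nadia: 18:40-19:10.
The last common window of at least 30 minutes is 18:40-19:10; a 30-minute meeting can start as late as 18:40 and still end by 19:10.

18:40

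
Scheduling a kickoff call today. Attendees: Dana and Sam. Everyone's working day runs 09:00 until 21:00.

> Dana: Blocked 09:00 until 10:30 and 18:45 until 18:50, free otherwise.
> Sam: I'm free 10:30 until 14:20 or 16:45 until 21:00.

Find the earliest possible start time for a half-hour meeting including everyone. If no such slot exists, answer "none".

10:30

Dana free: 10:30-18:45, 18:50-21:00 (invert busy blocks within the working day).
Sam free: 10:30-14:20, 16:45-21:00.
Dana ∩ Sam: 10:30-14:20, 16:45-18:45, 18:50-21:00.
The first common window of at least 30 minutes is 10:30-14:20, so the earliest start is 10:30.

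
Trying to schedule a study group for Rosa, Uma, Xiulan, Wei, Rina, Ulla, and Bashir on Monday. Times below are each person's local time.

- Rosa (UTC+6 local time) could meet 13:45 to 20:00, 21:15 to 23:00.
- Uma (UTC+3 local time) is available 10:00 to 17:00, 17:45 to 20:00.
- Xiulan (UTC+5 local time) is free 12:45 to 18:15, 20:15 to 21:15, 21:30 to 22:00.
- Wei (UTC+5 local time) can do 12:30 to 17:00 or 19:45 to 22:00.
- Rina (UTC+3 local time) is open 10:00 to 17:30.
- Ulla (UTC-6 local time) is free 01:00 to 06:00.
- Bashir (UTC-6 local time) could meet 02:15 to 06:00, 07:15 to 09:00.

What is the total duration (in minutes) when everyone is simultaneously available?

Rosa in UTC: 07:45-14:00, 15:15-17:00 (subtract 6h to convert from UTC+6).
Uma in UTC: 07:00-14:00, 14:45-17:00 (subtract 3h to convert from UTC+3).
Xiulan in UTC: 07:45-13:15, 15:15-16:15, 16:30-17:00 (subtract 5h to convert from UTC+5).
Wei in UTC: 07:30-12:00, 14:45-17:00 (subtract 5h to convert from UTC+5).
Rina in UTC: 07:00-14:30 (subtract 3h to convert from UTC+3).
Ulla in UTC: 07:00-12:00 (add 6h to convert from UTC-6).
Bashir in UTC: 08:15-12:00, 13:15-15:00 (add 6h to convert from UTC-6).
Rosa ∩ Uma: 07:45-14:00, 15:15-17:00.
Rosa ∩ Uma ∩ Xiulan: 07:45-13:15, 15:15-16:15, 16:30-17:00.
Rosa ∩ Uma ∩ Xiulan ∩ Wei: 07:45-12:00, 15:15-16:15, 16:30-17:00.
Rosa ∩ Uma ∩ Xiulan ∩ Wei ∩ Rina: 07:45-12:00.
Rosa ∩ Uma ∩ Xiulan ∩ Wei ∩ Rina ∩ Ulla: 07:45-12:00.
Rosa ∩ Uma ∩ Xiulan ∩ Wei ∩ Rina ∩ Ulla ∩ Bashir: 08:15-12:00.
That's a single block of 225 minutes.

225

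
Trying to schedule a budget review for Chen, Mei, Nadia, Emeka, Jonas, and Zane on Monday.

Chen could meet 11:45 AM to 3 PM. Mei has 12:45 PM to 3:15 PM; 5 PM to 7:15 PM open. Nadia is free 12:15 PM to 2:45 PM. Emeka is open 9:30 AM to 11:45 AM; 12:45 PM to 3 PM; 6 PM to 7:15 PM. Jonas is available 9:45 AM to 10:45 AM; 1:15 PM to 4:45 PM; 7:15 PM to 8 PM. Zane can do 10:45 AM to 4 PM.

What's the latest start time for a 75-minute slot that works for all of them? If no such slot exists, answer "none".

Chen ∩ Mei: 12:45-15:00.
Chen ∩ Mei ∩ Nadia: 12:45-14:45.
Chen ∩ Mei ∩ Nadia ∩ Emeka: 12:45-14:45.
Chen ∩ Mei ∩ Nadia ∩ Emeka ∩ Jonas: 13:15-14:45.
Chen ∩ Mei ∩ Nadia ∩ Emeka ∩ Jonas ∩ Zane: 13:15-14:45.
Those are the intersection windows.
The last common window of at least 75 minutes is 13:15-14:45; a 75-minute meeting can start as late as 13:30 and still end by 14:45.

13:30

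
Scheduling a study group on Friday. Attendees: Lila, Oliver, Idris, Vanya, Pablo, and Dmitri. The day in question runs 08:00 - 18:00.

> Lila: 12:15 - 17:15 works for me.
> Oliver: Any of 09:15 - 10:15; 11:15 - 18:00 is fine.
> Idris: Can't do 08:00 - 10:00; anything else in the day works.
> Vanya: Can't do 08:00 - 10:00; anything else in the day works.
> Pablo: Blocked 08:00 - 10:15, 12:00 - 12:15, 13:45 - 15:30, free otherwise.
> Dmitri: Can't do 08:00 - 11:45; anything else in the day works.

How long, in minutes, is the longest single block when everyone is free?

Lila free: 12:15-17:15.
Oliver free: 09:15-10:15, 11:15-18:00.
Idris free: 10:00-18:00 (invert busy blocks within the working day).
Vanya free: 10:00-18:00 (invert busy blocks within the working day).
Pablo free: 10:15-12:00, 12:15-13:45, 15:30-18:00 (invert busy blocks within the working day).
Dmitri free: 11:45-18:00 (invert busy blocks within the working day).
Lila ∩ Oliver: 12:15-17:15.
Lila ∩ Oliver ∩ Idris: 12:15-17:15.
Lila ∩ Oliver ∩ Idris ∩ Vanya: 12:15-17:15.
Lila ∩ Oliver ∩ Idris ∩ Vanya ∩ Pablo: 12:15-13:45, 15:30-17:15.
Lila ∩ Oliver ∩ Idris ∩ Vanya ∩ Pablo ∩ Dmitri: 12:15-13:45, 15:30-17:15.
So the common availability across everyone is 12:15-13:45, 15:30-17:15.
The longest is 15:30-17:15 at 105 minutes.

105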